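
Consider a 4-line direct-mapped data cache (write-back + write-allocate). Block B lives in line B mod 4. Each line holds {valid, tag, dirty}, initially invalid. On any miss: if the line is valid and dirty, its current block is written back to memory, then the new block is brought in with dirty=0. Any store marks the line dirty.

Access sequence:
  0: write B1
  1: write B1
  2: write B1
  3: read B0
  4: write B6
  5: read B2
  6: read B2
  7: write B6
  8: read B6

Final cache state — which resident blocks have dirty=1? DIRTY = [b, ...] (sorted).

  0 | W B1 → L1 miss [D]
  1 | W B1 → L1 hit [D]
  2 | W B1 → L1 hit [D]
  3 | R B0 → L0 miss [-]
  4 | W B6 → L2 miss [D]
  5 | R B2 → L2 miss wb→B6 [-]
  6 | R B2 → L2 hit [-]
  7 | W B6 → L2 miss [D]
  8 | R B6 → L2 hit [D]

DIRTY = [1, 6]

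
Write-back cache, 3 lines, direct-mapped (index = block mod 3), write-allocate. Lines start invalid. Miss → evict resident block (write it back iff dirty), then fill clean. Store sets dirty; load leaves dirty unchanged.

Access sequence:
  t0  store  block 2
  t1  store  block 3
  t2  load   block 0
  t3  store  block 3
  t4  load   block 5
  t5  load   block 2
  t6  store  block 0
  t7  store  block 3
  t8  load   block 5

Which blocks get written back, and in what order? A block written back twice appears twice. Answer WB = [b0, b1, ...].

WB = [3, 2, 3, 0]

0: W B2 -> L2 miss  d=D]
1: W B3 -> L0 miss  d=D]
2: R B0 -> L0 miss wb->B3  d=-]
3: W B3 -> L0 miss  d=D]
4: R B5 -> L2 miss wb->B2  d=-]
5: R B2 -> L2 miss  d=-]
6: W B0 -> L0 miss wb->B3  d=D]
7: W B3 -> L0 miss wb->B0  d=D]
8: R B5 -> L2 miss  d=-]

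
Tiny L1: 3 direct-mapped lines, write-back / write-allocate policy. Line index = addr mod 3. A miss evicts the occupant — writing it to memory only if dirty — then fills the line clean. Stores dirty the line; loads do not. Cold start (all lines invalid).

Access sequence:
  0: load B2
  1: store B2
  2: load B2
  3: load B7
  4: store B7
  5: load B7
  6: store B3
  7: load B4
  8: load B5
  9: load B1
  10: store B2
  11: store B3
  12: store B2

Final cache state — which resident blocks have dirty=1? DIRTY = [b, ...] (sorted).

DIRTY = [2, 3]

0: R B2 → L2 miss [-]
1: W B2 → L2 hit [D]
2: R B2 → L2 hit [D]
3: R B7 → L1 miss [-]
4: W B7 → L1 hit [D]
5: R B7 → L1 hit [D]
6: W B3 → L0 miss [D]
7: R B4 → L1 miss wb→B7 [-]
8: R B5 → L2 miss wb→B2 [-]
9: R B1 → L1 miss [-]
10: W B2 → L2 miss [D]
11: W B3 → L0 hit [D]
12: W B2 → L2 hit [D]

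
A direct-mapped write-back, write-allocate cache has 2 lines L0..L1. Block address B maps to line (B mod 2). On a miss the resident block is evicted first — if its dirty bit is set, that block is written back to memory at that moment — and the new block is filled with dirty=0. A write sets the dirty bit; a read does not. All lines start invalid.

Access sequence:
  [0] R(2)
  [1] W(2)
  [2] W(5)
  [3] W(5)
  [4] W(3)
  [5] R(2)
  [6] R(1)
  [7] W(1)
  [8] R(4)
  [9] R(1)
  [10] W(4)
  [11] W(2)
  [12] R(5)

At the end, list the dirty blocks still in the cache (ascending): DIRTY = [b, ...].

0: R B2 -> L0 miss  d=-]
1: W B2 -> L0 hit  d=D]
2: W B5 -> L1 miss  d=D]
3: W B5 -> L1 hit  d=D]
4: W B3 -> L1 miss wb->B5  d=D]
5: R B2 -> L0 hit  d=D]
6: R B1 -> L1 miss wb->B3  d=-]
7: W B1 -> L1 hit  d=D]
8: R B4 -> L0 miss wb->B2  d=-]
9: R B1 -> L1 hit  d=D]
10: W B4 -> L0 hit  d=D]
11: W B2 -> L0 miss wb->B4  d=D]
12: R B5 -> L1 miss wb->B1  d=-]

DIRTY = [2]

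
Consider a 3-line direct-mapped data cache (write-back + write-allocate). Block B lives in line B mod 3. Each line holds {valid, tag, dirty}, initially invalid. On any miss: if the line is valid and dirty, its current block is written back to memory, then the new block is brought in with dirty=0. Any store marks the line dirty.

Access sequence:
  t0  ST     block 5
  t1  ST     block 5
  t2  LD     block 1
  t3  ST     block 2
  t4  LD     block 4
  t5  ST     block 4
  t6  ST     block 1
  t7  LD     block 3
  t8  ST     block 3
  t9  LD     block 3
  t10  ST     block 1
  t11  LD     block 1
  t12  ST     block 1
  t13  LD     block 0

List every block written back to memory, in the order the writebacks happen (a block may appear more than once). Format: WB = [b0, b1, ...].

0: W B5 → L2 miss [D]
1: W B5 → L2 hit [D]
2: R B1 → L1 miss [-]
3: W B2 → L2 miss wb→B5 [D]
4: R B4 → L1 miss [-]
5: W B4 → L1 hit [D]
6: W B1 → L1 miss wb→B4 [D]
7: R B3 → L0 miss [-]
8: W B3 → L0 hit [D]
9: R B3 → L0 hit [D]
10: W B1 → L1 hit [D]
11: R B1 → L1 hit [D]
12: W B1 → L1 hit [D]
13: R B0 → L0 miss wb→B3 [-]

WB = [5, 4, 3]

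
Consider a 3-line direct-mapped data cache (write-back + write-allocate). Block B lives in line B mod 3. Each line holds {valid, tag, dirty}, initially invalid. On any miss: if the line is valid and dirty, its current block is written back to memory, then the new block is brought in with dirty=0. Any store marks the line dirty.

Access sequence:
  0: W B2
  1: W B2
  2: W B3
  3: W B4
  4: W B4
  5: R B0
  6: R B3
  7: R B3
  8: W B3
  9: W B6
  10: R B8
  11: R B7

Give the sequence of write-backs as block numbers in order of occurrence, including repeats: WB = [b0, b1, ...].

WB = [3, 3, 2, 4]

0: W B2 -> L2 miss  d=D]
1: W B2 -> L2 hit  d=D]
2: W B3 -> L0 miss  d=D]
3: W B4 -> L1 miss  d=D]
4: W B4 -> L1 hit  d=D]
5: R B0 -> L0 miss wb->B3  d=-]
6: R B3 -> L0 miss  d=-]
7: R B3 -> L0 hit  d=-]
8: W B3 -> L0 hit  d=D]
9: W B6 -> L0 miss wb->B3  d=D]
10: R B8 -> L2 miss wb->B2  d=-]
11: R B7 -> L1 miss wb->B4  d=-]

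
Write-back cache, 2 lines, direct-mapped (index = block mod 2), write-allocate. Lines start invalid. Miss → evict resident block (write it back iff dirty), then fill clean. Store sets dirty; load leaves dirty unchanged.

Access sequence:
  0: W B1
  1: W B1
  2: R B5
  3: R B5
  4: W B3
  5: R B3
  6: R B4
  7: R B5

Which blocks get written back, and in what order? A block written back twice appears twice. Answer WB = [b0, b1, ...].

WB = [1, 3]

  0 | W B1 → L1 miss [D]
  1 | W B1 → L1 hit [D]
  2 | R B5 → L1 miss wb→B1 [-]
  3 | R B5 → L1 hit [-]
  4 | W B3 → L1 miss [D]
  5 | R B3 → L1 hit [D]
  6 | R B4 → L0 miss [-]
  7 | R B5 → L1 miss wb→B3 [-]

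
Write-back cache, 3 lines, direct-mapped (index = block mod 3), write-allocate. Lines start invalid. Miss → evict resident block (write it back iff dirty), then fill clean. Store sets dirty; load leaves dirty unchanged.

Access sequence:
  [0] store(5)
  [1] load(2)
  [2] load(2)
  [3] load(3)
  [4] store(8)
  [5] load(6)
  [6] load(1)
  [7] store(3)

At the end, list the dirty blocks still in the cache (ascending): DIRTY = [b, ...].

0: W B5 -> L2 miss  d=D]
1: R B2 -> L2 miss wb->B5  d=-]
2: R B2 -> L2 hit  d=-]
3: R B3 -> L0 miss  d=-]
4: W B8 -> L2 miss  d=D]
5: R B6 -> L0 miss  d=-]
6: R B1 -> L1 miss  d=-]
7: W B3 -> L0 miss  d=D]

DIRTY = [3, 8]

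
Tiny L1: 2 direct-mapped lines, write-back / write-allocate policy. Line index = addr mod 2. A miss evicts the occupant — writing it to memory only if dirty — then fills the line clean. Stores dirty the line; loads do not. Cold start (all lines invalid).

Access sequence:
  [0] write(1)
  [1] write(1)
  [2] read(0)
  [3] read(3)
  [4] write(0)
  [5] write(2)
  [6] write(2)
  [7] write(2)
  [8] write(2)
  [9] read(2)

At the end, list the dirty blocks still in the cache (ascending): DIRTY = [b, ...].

0: W B1 -> L1 miss  d=D]
1: W B1 -> L1 hit  d=D]
2: R B0 -> L0 miss  d=-]
3: R B3 -> L1 miss wb->B1  d=-]
4: W B0 -> L0 hit  d=D]
5: W B2 -> L0 miss wb->B0  d=D]
6: W B2 -> L0 hit  d=D]
7: W B2 -> L0 hit  d=D]
8: W B2 -> L0 hit  d=D]
9: R B2 -> L0 hit  d=D]

DIRTY = [2]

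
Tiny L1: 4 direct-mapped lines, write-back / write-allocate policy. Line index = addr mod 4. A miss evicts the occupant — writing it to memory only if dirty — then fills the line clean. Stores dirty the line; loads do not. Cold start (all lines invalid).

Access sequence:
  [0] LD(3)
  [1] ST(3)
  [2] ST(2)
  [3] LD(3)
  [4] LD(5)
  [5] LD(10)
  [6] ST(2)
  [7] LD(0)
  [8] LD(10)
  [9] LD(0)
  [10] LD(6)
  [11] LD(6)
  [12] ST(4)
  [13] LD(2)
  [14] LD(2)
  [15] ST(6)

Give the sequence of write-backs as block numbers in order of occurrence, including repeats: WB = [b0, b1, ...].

  0 | R B3 → L3 miss [-]
  1 | W B3 → L3 hit [D]
  2 | W B2 → L2 miss [D]
  3 | R B3 → L3 hit [D]
  4 | R B5 → L1 miss [-]
  5 | R B10 → L2 miss wb→B2 [-]
  6 | W B2 → L2 miss [D]
  7 | R B0 → L0 miss [-]
  8 | R B10 → L2 miss wb→B2 [-]
  9 | R B0 → L0 hit [-]
  10 | R B6 → L2 miss [-]
  11 | R B6 → L2 hit [-]
  12 | W B4 → L0 miss [D]
  13 | R B2 → L2 miss [-]
  14 | R B2 → L2 hit [-]
  15 | W B6 → L2 miss [D]

WB = [2, 2]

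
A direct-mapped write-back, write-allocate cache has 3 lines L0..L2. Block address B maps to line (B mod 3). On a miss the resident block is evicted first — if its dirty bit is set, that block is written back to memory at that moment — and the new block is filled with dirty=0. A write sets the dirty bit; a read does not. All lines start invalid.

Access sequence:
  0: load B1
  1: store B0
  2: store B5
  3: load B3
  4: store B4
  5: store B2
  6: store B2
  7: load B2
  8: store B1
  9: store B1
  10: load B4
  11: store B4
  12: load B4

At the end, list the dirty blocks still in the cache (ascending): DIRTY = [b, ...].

0: R B1 -> L1 miss  d=-]
1: W B0 -> L0 miss  d=D]
2: W B5 -> L2 miss  d=D]
3: R B3 -> L0 miss wb->B0  d=-]
4: W B4 -> L1 miss  d=D]
5: W B2 -> L2 miss wb->B5  d=D]
6: W B2 -> L2 hit  d=D]
7: R B2 -> L2 hit  d=D]
8: W B1 -> L1 miss wb->B4  d=D]
9: W B1 -> L1 hit  d=D]
10: R B4 -> L1 miss wb->B1  d=-]
11: W B4 -> L1 hit  d=D]
12: R B4 -> L1 hit  d=D]

DIRTY = [2, 4]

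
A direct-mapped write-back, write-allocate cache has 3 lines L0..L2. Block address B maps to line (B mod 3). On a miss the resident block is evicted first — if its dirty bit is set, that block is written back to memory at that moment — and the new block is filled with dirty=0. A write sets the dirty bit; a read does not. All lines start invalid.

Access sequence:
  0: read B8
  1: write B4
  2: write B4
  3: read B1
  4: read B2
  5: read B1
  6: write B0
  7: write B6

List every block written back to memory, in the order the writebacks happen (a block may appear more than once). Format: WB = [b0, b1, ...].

0: R B8 → L2 miss [-]
1: W B4 → L1 miss [D]
2: W B4 → L1 hit [D]
3: R B1 → L1 miss wb→B4 [-]
4: R B2 → L2 miss [-]
5: R B1 → L1 hit [-]
6: W B0 → L0 miss [D]
7: W B6 → L0 miss wb→B0 [D]

WB = [4, 0]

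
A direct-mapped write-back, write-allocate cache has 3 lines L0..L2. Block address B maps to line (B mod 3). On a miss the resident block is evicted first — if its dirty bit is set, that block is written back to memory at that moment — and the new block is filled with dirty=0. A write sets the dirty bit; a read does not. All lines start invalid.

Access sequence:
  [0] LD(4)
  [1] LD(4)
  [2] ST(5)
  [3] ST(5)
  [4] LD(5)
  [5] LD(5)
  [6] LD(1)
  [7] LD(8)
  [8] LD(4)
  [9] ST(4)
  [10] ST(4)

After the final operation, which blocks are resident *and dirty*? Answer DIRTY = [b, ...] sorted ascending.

  0 | R B4 → L1 miss [-]
  1 | R B4 → L1 hit [-]
  2 | W B5 → L2 miss [D]
  3 | W B5 → L2 hit [D]
  4 | R B5 → L2 hit [D]
  5 | R B5 → L2 hit [D]
  6 | R B1 → L1 miss [-]
  7 | R B8 → L2 miss wb→B5 [-]
  8 | R B4 → L1 miss [-]
  9 | W B4 → L1 hit [D]
  10 | W B4 → L1 hit [D]

DIRTY = [4]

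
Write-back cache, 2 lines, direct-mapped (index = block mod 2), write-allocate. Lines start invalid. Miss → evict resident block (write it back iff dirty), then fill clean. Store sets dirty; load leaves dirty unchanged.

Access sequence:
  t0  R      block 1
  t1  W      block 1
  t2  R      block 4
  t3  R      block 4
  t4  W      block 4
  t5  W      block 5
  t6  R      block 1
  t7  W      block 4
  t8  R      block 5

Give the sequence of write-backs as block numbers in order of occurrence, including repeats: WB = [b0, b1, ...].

WB = [1, 5]

  0 | R B1 → L1 miss [-]
  1 | W B1 → L1 hit [D]
  2 | R B4 → L0 miss [-]
  3 | R B4 → L0 hit [-]
  4 | W B4 → L0 hit [D]
  5 | W B5 → L1 miss wb→B1 [D]
  6 | R B1 → L1 miss wb→B5 [-]
  7 | W B4 → L0 hit [D]
  8 | R B5 → L1 miss [-]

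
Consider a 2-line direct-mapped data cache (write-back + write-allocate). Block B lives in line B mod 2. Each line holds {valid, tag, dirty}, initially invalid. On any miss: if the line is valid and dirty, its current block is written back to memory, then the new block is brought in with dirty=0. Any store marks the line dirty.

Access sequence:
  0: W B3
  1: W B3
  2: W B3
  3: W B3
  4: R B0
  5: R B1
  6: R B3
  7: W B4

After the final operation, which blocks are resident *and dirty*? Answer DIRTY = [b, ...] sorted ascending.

DIRTY = [4]

  0 | W B3 → L1 miss [D]
  1 | W B3 → L1 hit [D]
  2 | W B3 → L1 hit [D]
  3 | W B3 → L1 hit [D]
  4 | R B0 → L0 miss [-]
  5 | R B1 → L1 miss wb→B3 [-]
  6 | R B3 → L1 miss [-]
  7 | W B4 → L0 miss [D]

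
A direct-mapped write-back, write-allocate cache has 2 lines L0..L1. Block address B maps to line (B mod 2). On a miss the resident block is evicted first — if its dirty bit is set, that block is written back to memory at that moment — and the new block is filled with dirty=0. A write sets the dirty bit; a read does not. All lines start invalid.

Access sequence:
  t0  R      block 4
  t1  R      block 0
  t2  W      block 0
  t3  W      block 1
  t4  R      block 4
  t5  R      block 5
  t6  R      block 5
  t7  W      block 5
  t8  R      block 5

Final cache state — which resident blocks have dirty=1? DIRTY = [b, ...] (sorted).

DIRTY = [5]

0: R B4 -> L0 miss  d=-]
1: R B0 -> L0 miss  d=-]
2: W B0 -> L0 hit  d=D]
3: W B1 -> L1 miss  d=D]
4: R B4 -> L0 miss wb->B0  d=-]
5: R B5 -> L1 miss wb->B1  d=-]
6: R B5 -> L1 hit  d=-]
7: W B5 -> L1 hit  d=D]
8: R B5 -> L1 hit  d=D]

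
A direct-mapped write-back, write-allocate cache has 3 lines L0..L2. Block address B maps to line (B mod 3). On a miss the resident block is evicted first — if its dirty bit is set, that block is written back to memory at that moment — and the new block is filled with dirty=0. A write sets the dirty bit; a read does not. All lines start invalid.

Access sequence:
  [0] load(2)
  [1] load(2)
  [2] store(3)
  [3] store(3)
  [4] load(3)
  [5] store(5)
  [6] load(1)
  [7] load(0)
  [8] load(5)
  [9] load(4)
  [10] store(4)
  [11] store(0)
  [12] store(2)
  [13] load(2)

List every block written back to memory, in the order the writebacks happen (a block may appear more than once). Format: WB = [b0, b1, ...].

0: R B2 → L2 miss [-]
1: R B2 → L2 hit [-]
2: W B3 → L0 miss [D]
3: W B3 → L0 hit [D]
4: R B3 → L0 hit [D]
5: W B5 → L2 miss [D]
6: R B1 → L1 miss [-]
7: R B0 → L0 miss wb→B3 [-]
8: R B5 → L2 hit [D]
9: R B4 → L1 miss [-]
10: W B4 → L1 hit [D]
11: W B0 → L0 hit [D]
12: W B2 → L2 miss wb→B5 [D]
13: R B2 → L2 hit [D]

WB = [3, 5]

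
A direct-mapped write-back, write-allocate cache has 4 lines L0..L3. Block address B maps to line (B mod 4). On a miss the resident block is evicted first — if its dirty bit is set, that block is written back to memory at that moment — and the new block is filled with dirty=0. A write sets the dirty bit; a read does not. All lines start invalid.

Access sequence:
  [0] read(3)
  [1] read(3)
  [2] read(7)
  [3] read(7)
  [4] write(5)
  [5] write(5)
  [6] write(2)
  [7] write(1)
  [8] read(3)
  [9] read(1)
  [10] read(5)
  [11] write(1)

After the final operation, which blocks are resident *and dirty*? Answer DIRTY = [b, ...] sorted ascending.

DIRTY = [1, 2]

  0 | R B3 → L3 miss [-]
  1 | R B3 → L3 hit [-]
  2 | R B7 → L3 miss [-]
  3 | R B7 → L3 hit [-]
  4 | W B5 → L1 miss [D]
  5 | W B5 → L1 hit [D]
  6 | W B2 → L2 miss [D]
  7 | W B1 → L1 miss wb→B5 [D]
  8 | R B3 → L3 miss [-]
  9 | R B1 → L1 hit [D]
  10 | R B5 → L1 miss wb→B1 [-]
  11 | W B1 → L1 miss [D]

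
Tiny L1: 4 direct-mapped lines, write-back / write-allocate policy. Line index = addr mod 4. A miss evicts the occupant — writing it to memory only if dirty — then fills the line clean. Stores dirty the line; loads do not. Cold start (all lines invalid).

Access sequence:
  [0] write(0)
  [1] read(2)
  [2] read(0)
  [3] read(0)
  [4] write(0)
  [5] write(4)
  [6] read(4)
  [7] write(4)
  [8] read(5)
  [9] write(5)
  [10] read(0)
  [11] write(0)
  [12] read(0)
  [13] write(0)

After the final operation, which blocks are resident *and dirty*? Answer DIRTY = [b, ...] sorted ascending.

DIRTY = [0, 5]

0: W B0 -> L0 miss  d=D]
1: R B2 -> L2 miss  d=-]
2: R B0 -> L0 hit  d=D]
3: R B0 -> L0 hit  d=D]
4: W B0 -> L0 hit  d=D]
5: W B4 -> L0 miss wb->B0  d=D]
6: R B4 -> L0 hit  d=D]
7: W B4 -> L0 hit  d=D]
8: R B5 -> L1 miss  d=-]
9: W B5 -> L1 hit  d=D]
10: R B0 -> L0 miss wb->B4  d=-]
11: W B0 -> L0 hit  d=D]
12: R B0 -> L0 hit  d=D]
13: W B0 -> L0 hit  d=D]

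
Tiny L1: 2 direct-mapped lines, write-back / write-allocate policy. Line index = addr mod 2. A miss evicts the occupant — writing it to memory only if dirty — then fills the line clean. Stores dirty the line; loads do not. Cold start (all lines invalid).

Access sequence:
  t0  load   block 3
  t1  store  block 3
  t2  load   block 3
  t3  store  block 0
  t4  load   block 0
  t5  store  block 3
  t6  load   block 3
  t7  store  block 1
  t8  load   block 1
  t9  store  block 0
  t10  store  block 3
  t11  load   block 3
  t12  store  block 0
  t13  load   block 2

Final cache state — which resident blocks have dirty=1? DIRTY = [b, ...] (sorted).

0: R B3 → L1 miss [-]
1: W B3 → L1 hit [D]
2: R B3 → L1 hit [D]
3: W B0 → L0 miss [D]
4: R B0 → L0 hit [D]
5: W B3 → L1 hit [D]
6: R B3 → L1 hit [D]
7: W B1 → L1 miss wb→B3 [D]
8: R B1 → L1 hit [D]
9: W B0 → L0 hit [D]
10: W B3 → L1 miss wb→B1 [D]
11: R B3 → L1 hit [D]
12: W B0 → L0 hit [D]
13: R B2 → L0 miss wb→B0 [-]

DIRTY = [3]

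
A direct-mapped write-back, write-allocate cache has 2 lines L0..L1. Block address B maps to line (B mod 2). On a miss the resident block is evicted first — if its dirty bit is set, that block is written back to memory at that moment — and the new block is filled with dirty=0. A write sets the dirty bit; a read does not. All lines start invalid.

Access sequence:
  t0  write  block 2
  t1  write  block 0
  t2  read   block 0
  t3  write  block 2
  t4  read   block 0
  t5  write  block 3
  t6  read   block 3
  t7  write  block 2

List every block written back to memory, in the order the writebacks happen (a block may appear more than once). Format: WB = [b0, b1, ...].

WB = [2, 0, 2]

0: W B2 → L0 miss [D]
1: W B0 → L0 miss wb→B2 [D]
2: R B0 → L0 hit [D]
3: W B2 → L0 miss wb→B0 [D]
4: R B0 → L0 miss wb→B2 [-]
5: W B3 → L1 miss [D]
6: R B3 → L1 hit [D]
7: W B2 → L0 miss [D]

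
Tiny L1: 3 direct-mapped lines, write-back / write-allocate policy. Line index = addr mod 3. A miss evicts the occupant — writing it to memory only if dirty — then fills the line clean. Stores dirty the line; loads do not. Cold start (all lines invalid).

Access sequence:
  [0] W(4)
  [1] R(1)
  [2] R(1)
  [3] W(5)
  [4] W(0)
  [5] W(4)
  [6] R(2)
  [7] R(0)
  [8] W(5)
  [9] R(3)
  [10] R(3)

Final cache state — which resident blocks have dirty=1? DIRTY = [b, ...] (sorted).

DIRTY = [4, 5]

0: W B4 → L1 miss [D]
1: R B1 → L1 miss wb→B4 [-]
2: R B1 → L1 hit [-]
3: W B5 → L2 miss [D]
4: W B0 → L0 miss [D]
5: W B4 → L1 miss [D]
6: R B2 → L2 miss wb→B5 [-]
7: R B0 → L0 hit [D]
8: W B5 → L2 miss [D]
9: R B3 → L0 miss wb→B0 [-]
10: R B3 → L0 hit [-]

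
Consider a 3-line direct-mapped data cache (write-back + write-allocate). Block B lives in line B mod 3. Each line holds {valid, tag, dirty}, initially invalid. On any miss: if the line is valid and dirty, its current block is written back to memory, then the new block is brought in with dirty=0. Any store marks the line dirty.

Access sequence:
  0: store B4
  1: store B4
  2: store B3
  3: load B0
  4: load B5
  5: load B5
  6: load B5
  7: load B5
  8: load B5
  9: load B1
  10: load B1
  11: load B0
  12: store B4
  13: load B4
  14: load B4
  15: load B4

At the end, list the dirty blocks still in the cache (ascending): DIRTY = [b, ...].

DIRTY = [4]

  0 | W B4 → L1 miss [D]
  1 | W B4 → L1 hit [D]
  2 | W B3 → L0 miss [D]
  3 | R B0 → L0 miss wb→B3 [-]
  4 | R B5 → L2 miss [-]
  5 | R B5 → L2 hit [-]
  6 | R B5 → L2 hit [-]
  7 | R B5 → L2 hit [-]
  8 | R B5 → L2 hit [-]
  9 | R B1 → L1 miss wb→B4 [-]
  10 | R B1 → L1 hit [-]
  11 | R B0 → L0 hit [-]
  12 | W B4 → L1 miss [D]
  13 | R B4 → L1 hit [D]
  14 | R B4 → L1 hit [D]
  15 | R B4 → L1 hit [D]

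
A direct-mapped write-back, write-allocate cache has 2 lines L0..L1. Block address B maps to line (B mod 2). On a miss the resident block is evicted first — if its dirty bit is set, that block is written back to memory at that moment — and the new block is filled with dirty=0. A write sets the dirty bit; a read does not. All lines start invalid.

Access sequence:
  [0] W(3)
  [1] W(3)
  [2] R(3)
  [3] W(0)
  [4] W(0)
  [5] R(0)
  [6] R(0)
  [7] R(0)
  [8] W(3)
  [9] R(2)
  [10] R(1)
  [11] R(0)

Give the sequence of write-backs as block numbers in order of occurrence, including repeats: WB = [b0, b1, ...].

WB = [0, 3]

0: W B3 → L1 miss [D]
1: W B3 → L1 hit [D]
2: R B3 → L1 hit [D]
3: W B0 → L0 miss [D]
4: W B0 → L0 hit [D]
5: R B0 → L0 hit [D]
6: R B0 → L0 hit [D]
7: R B0 → L0 hit [D]
8: W B3 → L1 hit [D]
9: R B2 → L0 miss wb→B0 [-]
10: R B1 → L1 miss wb→B3 [-]
11: R B0 → L0 miss [-]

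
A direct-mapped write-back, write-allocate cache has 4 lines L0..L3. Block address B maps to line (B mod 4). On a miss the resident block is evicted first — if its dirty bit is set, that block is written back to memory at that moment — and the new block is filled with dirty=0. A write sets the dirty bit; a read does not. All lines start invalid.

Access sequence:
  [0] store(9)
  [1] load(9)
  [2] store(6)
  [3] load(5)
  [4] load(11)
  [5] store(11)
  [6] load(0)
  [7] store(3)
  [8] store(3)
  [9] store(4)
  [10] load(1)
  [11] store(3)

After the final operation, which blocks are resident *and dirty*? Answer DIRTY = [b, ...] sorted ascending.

DIRTY = [3, 4, 6]

0: W B9 -> L1 miss  d=D]
1: R B9 -> L1 hit  d=D]
2: W B6 -> L2 miss  d=D]
3: R B5 -> L1 miss wb->B9  d=-]
4: R B11 -> L3 miss  d=-]
5: W B11 -> L3 hit  d=D]
6: R B0 -> L0 miss  d=-]
7: W B3 -> L3 miss wb->B11  d=D]
8: W B3 -> L3 hit  d=D]
9: W B4 -> L0 miss  d=D]
10: R B1 -> L1 miss  d=-]
11: W B3 -> L3 hit  d=D]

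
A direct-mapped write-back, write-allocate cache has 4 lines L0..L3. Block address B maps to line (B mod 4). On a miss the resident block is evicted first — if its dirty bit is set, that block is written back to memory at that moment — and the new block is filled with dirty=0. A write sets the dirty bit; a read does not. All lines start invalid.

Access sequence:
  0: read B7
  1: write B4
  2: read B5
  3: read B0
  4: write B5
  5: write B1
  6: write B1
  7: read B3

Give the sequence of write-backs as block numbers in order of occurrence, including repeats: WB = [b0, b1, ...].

  0 | R B7 → L3 miss [-]
  1 | W B4 → L0 miss [D]
  2 | R B5 → L1 miss [-]
  3 | R B0 → L0 miss wb→B4 [-]
  4 | W B5 → L1 hit [D]
  5 | W B1 → L1 miss wb→B5 [D]
  6 | W B1 → L1 hit [D]
  7 | R B3 → L3 miss [-]

WB = [4, 5]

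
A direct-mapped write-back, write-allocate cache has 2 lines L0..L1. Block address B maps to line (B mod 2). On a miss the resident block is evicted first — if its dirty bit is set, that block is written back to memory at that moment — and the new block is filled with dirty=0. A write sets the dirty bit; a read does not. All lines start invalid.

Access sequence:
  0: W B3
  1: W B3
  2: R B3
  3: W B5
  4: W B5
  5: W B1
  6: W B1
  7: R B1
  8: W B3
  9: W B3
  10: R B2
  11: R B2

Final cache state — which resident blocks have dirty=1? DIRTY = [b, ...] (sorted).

DIRTY = [3]

0: W B3 → L1 miss [D]
1: W B3 → L1 hit [D]
2: R B3 → L1 hit [D]
3: W B5 → L1 miss wb→B3 [D]
4: W B5 → L1 hit [D]
5: W B1 → L1 miss wb→B5 [D]
6: W B1 → L1 hit [D]
7: R B1 → L1 hit [D]
8: W B3 → L1 miss wb→B1 [D]
9: W B3 → L1 hit [D]
10: R B2 → L0 miss [-]
11: R B2 → L0 hit [-]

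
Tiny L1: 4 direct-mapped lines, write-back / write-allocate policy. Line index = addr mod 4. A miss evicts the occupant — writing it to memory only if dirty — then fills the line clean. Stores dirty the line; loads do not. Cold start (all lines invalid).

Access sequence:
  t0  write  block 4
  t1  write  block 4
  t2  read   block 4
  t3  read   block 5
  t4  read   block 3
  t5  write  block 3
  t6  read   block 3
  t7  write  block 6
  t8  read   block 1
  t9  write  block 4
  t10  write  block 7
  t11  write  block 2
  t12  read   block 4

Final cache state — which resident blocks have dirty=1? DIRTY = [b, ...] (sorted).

DIRTY = [2, 4, 7]

  0 | W B4 → L0 miss [D]
  1 | W B4 → L0 hit [D]
  2 | R B4 → L0 hit [D]
  3 | R B5 → L1 miss [-]
  4 | R B3 → L3 miss [-]
  5 | W B3 → L3 hit [D]
  6 | R B3 → L3 hit [D]
  7 | W B6 → L2 miss [D]
  8 | R B1 → L1 miss [-]
  9 | W B4 → L0 hit [D]
  10 | W B7 → L3 miss wb→B3 [D]
  11 | W B2 → L2 miss wb→B6 [D]
  12 | R B4 → L0 hit [D]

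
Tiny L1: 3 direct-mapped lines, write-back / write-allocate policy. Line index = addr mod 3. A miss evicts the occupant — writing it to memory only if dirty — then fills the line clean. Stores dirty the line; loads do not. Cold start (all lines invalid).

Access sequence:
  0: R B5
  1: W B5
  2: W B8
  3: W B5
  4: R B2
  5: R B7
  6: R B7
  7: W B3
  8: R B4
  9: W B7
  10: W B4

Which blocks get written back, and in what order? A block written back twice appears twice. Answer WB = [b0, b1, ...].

0: R B5 → L2 miss [-]
1: W B5 → L2 hit [D]
2: W B8 → L2 miss wb→B5 [D]
3: W B5 → L2 miss wb→B8 [D]
4: R B2 → L2 miss wb→B5 [-]
5: R B7 → L1 miss [-]
6: R B7 → L1 hit [-]
7: W B3 → L0 miss [D]
8: R B4 → L1 miss [-]
9: W B7 → L1 miss [D]
10: W B4 → L1 miss wb→B7 [D]

WB = [5, 8, 5, 7]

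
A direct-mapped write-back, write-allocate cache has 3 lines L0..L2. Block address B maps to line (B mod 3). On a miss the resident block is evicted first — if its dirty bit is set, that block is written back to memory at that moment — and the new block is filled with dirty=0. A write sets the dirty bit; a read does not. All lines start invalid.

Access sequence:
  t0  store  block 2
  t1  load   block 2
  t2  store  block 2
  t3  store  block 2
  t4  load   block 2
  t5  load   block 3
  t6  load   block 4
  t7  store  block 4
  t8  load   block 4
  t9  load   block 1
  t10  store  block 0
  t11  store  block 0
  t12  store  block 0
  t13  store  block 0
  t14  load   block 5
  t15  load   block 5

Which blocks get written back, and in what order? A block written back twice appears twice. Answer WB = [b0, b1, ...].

WB = [4, 2]

0: W B2 -> L2 miss  d=D]
1: R B2 -> L2 hit  d=D]
2: W B2 -> L2 hit  d=D]
3: W B2 -> L2 hit  d=D]
4: R B2 -> L2 hit  d=D]
5: R B3 -> L0 miss  d=-]
6: R B4 -> L1 miss  d=-]
7: W B4 -> L1 hit  d=D]
8: R B4 -> L1 hit  d=D]
9: R B1 -> L1 miss wb->B4  d=-]
10: W B0 -> L0 miss  d=D]
11: W B0 -> L0 hit  d=D]
12: W B0 -> L0 hit  d=D]
13: W B0 -> L0 hit  d=D]
14: R B5 -> L2 miss wb->B2  d=-]
15: R B5 -> L2 hit  d=-]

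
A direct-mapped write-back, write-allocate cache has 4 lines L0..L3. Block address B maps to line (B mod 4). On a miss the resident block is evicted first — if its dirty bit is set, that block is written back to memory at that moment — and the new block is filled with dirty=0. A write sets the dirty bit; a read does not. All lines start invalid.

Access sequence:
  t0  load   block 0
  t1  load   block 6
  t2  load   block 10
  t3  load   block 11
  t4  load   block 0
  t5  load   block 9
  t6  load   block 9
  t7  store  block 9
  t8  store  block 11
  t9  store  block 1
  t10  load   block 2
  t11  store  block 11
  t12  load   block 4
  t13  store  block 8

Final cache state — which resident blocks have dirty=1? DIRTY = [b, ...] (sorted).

0: R B0 -> L0 miss  d=-]
1: R B6 -> L2 miss  d=-]
2: R B10 -> L2 miss  d=-]
3: R B11 -> L3 miss  d=-]
4: R B0 -> L0 hit  d=-]
5: R B9 -> L1 miss  d=-]
6: R B9 -> L1 hit  d=-]
7: W B9 -> L1 hit  d=D]
8: W B11 -> L3 hit  d=D]
9: W B1 -> L1 miss wb->B9  d=D]
10: R B2 -> L2 miss  d=-]
11: W B11 -> L3 hit  d=D]
12: R B4 -> L0 miss  d=-]
13: W B8 -> L0 miss  d=D]

DIRTY = [1, 8, 11]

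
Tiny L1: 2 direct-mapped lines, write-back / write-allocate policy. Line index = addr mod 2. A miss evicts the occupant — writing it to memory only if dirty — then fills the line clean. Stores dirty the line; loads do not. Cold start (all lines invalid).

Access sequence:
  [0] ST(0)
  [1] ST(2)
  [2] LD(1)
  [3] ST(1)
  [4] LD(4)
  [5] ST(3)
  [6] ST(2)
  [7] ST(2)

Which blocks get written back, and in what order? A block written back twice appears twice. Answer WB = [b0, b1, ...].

WB = [0, 2, 1]

0: W B0 -> L0 miss  d=D]
1: W B2 -> L0 miss wb->B0  d=D]
2: R B1 -> L1 miss  d=-]
3: W B1 -> L1 hit  d=D]
4: R B4 -> L0 miss wb->B2  d=-]
5: W B3 -> L1 miss wb->B1  d=D]
6: W B2 -> L0 miss  d=D]
7: W B2 -> L0 hit  d=D]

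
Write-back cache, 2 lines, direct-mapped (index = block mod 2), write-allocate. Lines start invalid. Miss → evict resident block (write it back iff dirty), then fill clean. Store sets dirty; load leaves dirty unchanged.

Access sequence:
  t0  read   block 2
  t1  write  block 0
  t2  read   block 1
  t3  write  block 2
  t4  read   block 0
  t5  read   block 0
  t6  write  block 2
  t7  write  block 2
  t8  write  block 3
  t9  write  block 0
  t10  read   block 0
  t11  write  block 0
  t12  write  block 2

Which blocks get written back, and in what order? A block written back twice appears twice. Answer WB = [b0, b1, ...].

0: R B2 → L0 miss [-]
1: W B0 → L0 miss [D]
2: R B1 → L1 miss [-]
3: W B2 → L0 miss wb→B0 [D]
4: R B0 → L0 miss wb→B2 [-]
5: R B0 → L0 hit [-]
6: W B2 → L0 miss [D]
7: W B2 → L0 hit [D]
8: W B3 → L1 miss [D]
9: W B0 → L0 miss wb→B2 [D]
10: R B0 → L0 hit [D]
11: W B0 → L0 hit [D]
12: W B2 → L0 miss wb→B0 [D]

WB = [0, 2, 2, 0]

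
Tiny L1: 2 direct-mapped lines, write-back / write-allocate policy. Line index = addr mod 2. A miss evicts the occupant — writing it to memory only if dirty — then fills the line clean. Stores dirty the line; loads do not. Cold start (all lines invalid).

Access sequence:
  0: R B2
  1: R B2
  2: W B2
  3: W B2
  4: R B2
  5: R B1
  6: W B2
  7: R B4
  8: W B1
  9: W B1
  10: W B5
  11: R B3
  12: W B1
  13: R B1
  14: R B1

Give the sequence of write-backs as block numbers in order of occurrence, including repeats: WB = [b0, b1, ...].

WB = [2, 1, 5]

  0 | R B2 → L0 miss [-]
  1 | R B2 → L0 hit [-]
  2 | W B2 → L0 hit [D]
  3 | W B2 → L0 hit [D]
  4 | R B2 → L0 hit [D]
  5 | R B1 → L1 miss [-]
  6 | W B2 → L0 hit [D]
  7 | R B4 → L0 miss wb→B2 [-]
  8 | W B1 → L1 hit [D]
  9 | W B1 → L1 hit [D]
  10 | W B5 → L1 miss wb→B1 [D]
  11 | R B3 → L1 miss wb→B5 [-]
  12 | W B1 → L1 miss [D]
  13 | R B1 → L1 hit [D]
  14 | R B1 → L1 hit [D]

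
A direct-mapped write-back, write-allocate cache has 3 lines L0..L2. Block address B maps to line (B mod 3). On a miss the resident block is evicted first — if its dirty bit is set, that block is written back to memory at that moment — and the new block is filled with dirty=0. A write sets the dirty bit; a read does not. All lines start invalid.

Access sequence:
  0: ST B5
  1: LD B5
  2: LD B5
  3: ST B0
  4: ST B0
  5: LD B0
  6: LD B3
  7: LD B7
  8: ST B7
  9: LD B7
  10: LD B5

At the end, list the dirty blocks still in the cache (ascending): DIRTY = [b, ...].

0: W B5 → L2 miss [D]
1: R B5 → L2 hit [D]
2: R B5 → L2 hit [D]
3: W B0 → L0 miss [D]
4: W B0 → L0 hit [D]
5: R B0 → L0 hit [D]
6: R B3 → L0 miss wb→B0 [-]
7: R B7 → L1 miss [-]
8: W B7 → L1 hit [D]
9: R B7 → L1 hit [D]
10: R B5 → L2 hit [D]

DIRTY = [5, 7]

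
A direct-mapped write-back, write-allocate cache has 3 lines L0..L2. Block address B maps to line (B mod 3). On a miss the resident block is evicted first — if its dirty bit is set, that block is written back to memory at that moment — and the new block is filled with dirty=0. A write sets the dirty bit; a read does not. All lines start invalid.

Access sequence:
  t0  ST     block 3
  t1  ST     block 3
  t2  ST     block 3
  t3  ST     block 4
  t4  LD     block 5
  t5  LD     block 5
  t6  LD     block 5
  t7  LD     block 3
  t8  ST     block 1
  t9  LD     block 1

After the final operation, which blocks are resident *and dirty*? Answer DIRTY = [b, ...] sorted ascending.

DIRTY = [1, 3]

  0 | W B3 → L0 miss [D]
  1 | W B3 → L0 hit [D]
  2 | W B3 → L0 hit [D]
  3 | W B4 → L1 miss [D]
  4 | R B5 → L2 miss [-]
  5 | R B5 → L2 hit [-]
  6 | R B5 → L2 hit [-]
  7 | R B3 → L0 hit [D]
  8 | W B1 → L1 miss wb→B4 [D]
  9 | R B1 → L1 hit [D]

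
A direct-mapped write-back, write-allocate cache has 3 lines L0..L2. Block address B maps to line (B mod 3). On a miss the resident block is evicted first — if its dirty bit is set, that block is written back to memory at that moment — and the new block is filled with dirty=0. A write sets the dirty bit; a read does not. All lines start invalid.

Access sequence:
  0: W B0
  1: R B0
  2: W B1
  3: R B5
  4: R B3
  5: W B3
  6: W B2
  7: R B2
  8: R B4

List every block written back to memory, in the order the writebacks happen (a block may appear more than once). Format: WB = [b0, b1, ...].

WB = [0, 1]

0: W B0 → L0 miss [D]
1: R B0 → L0 hit [D]
2: W B1 → L1 miss [D]
3: R B5 → L2 miss [-]
4: R B3 → L0 miss wb→B0 [-]
5: W B3 → L0 hit [D]
6: W B2 → L2 miss [D]
7: R B2 → L2 hit [D]
8: R B4 → L1 miss wb→B1 [-]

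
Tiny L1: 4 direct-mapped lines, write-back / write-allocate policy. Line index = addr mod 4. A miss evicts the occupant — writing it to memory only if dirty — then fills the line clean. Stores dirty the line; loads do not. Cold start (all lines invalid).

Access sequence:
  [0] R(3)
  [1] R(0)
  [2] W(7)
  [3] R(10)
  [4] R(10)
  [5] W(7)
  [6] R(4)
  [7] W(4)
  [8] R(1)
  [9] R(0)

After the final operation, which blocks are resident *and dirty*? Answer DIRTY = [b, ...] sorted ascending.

0: R B3 -> L3 miss  d=-]
1: R B0 -> L0 miss  d=-]
2: W B7 -> L3 miss  d=D]
3: R B10 -> L2 miss  d=-]
4: R B10 -> L2 hit  d=-]
5: W B7 -> L3 hit  d=D]
6: R B4 -> L0 miss  d=-]
7: W B4 -> L0 hit  d=D]
8: R B1 -> L1 miss  d=-]
9: R B0 -> L0 miss wb->B4  d=-]

DIRTY = [7]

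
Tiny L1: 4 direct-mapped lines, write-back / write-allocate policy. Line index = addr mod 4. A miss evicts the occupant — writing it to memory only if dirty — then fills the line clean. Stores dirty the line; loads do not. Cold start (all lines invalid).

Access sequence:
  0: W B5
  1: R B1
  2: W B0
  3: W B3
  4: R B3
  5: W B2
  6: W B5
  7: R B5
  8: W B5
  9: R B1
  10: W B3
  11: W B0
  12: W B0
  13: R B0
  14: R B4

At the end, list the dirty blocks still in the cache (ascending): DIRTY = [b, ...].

0: W B5 -> L1 miss  d=D]
1: R B1 -> L1 miss wb->B5  d=-]
2: W B0 -> L0 miss  d=D]
3: W B3 -> L3 miss  d=D]
4: R B3 -> L3 hit  d=D]
5: W B2 -> L2 miss  d=D]
6: W B5 -> L1 miss  d=D]
7: R B5 -> L1 hit  d=D]
8: W B5 -> L1 hit  d=D]
9: R B1 -> L1 miss wb->B5  d=-]
10: W B3 -> L3 hit  d=D]
11: W B0 -> L0 hit  d=D]
12: W B0 -> L0 hit  d=D]
13: R B0 -> L0 hit  d=D]
14: R B4 -> L0 miss wb->B0  d=-]

DIRTY = [2, 3]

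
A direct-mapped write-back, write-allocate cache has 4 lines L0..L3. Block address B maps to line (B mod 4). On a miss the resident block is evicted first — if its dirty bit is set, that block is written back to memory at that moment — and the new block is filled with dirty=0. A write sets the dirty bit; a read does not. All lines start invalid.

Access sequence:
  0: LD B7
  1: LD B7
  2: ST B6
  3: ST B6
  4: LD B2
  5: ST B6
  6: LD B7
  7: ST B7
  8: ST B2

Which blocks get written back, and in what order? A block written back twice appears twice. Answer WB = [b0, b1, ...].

WB = [6, 6]

0: R B7 → L3 miss [-]
1: R B7 → L3 hit [-]
2: W B6 → L2 miss [D]
3: W B6 → L2 hit [D]
4: R B2 → L2 miss wb→B6 [-]
5: W B6 → L2 miss [D]
6: R B7 → L3 hit [-]
7: W B7 → L3 hit [D]
8: W B2 → L2 miss wb→B6 [D]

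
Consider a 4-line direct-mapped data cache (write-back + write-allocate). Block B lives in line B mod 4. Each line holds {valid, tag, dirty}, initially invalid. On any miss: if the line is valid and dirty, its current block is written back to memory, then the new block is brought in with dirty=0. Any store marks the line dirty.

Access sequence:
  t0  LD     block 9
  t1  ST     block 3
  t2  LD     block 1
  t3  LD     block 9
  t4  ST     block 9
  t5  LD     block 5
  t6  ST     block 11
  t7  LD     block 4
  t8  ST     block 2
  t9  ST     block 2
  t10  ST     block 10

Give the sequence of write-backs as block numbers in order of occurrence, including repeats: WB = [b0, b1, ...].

0: R B9 -> L1 miss  d=-]
1: W B3 -> L3 miss  d=D]
2: R B1 -> L1 miss  d=-]
3: R B9 -> L1 miss  d=-]
4: W B9 -> L1 hit  d=D]
5: R B5 -> L1 miss wb->B9  d=-]
6: W B11 -> L3 miss wb->B3  d=D]
7: R B4 -> L0 miss  d=-]
8: W B2 -> L2 miss  d=D]
9: W B2 -> L2 hit  d=D]
10: W B10 -> L2 miss wb->B2  d=D]

WB = [9, 3, 2]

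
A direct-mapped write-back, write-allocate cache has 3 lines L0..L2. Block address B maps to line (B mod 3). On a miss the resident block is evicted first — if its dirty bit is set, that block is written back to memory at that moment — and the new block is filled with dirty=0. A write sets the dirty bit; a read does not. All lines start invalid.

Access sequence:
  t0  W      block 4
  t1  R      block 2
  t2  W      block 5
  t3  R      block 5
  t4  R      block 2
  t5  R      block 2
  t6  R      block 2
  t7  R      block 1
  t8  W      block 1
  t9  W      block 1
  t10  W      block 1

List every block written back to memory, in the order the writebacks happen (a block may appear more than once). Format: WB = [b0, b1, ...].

0: W B4 → L1 miss [D]
1: R B2 → L2 miss [-]
2: W B5 → L2 miss [D]
3: R B5 → L2 hit [D]
4: R B2 → L2 miss wb→B5 [-]
5: R B2 → L2 hit [-]
6: R B2 → L2 hit [-]
7: R B1 → L1 miss wb→B4 [-]
8: W B1 → L1 hit [D]
9: W B1 → L1 hit [D]
10: W B1 → L1 hit [D]

WB = [5, 4]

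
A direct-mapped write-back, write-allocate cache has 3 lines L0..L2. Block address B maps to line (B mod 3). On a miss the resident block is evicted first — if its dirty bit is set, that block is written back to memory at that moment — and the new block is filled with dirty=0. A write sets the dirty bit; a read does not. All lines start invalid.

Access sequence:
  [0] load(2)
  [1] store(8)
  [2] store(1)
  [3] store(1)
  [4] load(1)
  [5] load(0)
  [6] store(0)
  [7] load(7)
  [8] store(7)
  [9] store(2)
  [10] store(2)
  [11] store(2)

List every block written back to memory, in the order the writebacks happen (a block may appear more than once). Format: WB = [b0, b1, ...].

  0 | R B2 → L2 miss [-]
  1 | W B8 → L2 miss [D]
  2 | W B1 → L1 miss [D]
  3 | W B1 → L1 hit [D]
  4 | R B1 → L1 hit [D]
  5 | R B0 → L0 miss [-]
  6 | W B0 → L0 hit [D]
  7 | R B7 → L1 miss wb→B1 [-]
  8 | W B7 → L1 hit [D]
  9 | W B2 → L2 miss wb→B8 [D]
  10 | W B2 → L2 hit [D]
  11 | W B2 → L2 hit [D]

WB = [1, 8]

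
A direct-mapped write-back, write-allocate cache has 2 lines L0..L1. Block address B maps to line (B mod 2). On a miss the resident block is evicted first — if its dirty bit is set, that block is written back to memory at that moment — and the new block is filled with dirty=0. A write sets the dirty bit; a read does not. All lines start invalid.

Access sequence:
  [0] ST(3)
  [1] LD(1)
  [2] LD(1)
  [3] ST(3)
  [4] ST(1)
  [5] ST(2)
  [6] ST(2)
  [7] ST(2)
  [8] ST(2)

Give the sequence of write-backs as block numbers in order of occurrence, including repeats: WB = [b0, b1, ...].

0: W B3 → L1 miss [D]
1: R B1 → L1 miss wb→B3 [-]
2: R B1 → L1 hit [-]
3: W B3 → L1 miss [D]
4: W B1 → L1 miss wb→B3 [D]
5: W B2 → L0 miss [D]
6: W B2 → L0 hit [D]
7: W B2 → L0 hit [D]
8: W B2 → L0 hit [D]

WB = [3, 3]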